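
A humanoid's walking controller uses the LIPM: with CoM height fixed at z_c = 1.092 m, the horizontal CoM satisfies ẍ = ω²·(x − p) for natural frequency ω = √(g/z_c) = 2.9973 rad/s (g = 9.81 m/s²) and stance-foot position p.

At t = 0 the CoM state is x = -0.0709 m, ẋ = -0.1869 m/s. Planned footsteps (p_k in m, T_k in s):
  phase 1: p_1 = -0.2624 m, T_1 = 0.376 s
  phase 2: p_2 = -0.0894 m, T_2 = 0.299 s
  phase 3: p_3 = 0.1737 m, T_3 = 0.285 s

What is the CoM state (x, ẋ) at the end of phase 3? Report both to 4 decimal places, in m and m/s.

x = 0.4501, ẋ = 1.2113

phase 1: p=-0.2624, T=0.376, ωT=1.126985, cosh=1.705173, sinh=1.381164; start (x,ẋ)=(-0.070900, -0.186900) → end (x,ẋ)=(-0.021983, 0.474068)
phase 2: p=-0.0894, T=0.299, ωT=0.896193, cosh=1.429189, sinh=1.021068; start (x,ẋ)=(-0.021983, 0.474068) → end (x,ẋ)=(0.168448, 0.883857)
phase 3: p=0.1737, T=0.285, ωT=0.854231, cosh=1.387588, sinh=0.961978; start (x,ẋ)=(0.168448, 0.883857) → end (x,ẋ)=(0.450085, 1.211286)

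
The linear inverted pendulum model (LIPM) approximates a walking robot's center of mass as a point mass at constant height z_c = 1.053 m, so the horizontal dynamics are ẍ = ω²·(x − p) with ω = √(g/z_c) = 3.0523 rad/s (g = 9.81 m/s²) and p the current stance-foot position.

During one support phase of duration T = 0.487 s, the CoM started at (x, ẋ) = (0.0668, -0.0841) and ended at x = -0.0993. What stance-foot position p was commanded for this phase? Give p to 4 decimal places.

p = 0.1486

ωT = 3.0523·0.487 = 1.486470; cosh(ωT) = 2.323815, sinh(ωT) = 2.097646
x(T) = p + (x₀−p)·cosh(ωT) + (ẋ₀/ω)·sinh(ωT) ⇒ p·(1 − cosh) = x(T) − x₀·cosh − (ẋ₀/ω)·sinh
numerator   = -0.0993 − (0.0668)·2.323815 − (-0.0841/3.0523)·2.097646 = -0.196734
denominator = 1 − 2.323815 = -1.323815
p = -0.196734 / -1.323815 = 0.1486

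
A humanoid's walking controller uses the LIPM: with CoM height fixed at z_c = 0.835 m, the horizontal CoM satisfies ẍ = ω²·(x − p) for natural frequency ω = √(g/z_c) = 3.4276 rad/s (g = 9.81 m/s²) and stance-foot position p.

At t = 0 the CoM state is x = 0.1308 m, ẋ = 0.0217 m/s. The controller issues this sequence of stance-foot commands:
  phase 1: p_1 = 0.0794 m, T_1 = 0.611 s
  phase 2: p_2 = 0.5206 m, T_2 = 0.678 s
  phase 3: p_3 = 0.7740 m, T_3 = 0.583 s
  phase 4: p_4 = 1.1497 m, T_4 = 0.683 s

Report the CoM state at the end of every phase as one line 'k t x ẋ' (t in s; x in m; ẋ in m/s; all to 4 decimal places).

phase 1: p=0.0794, T=0.611, ωT=2.094264, cosh=4.121310, sinh=3.998149; start (x,ẋ)=(0.130800, 0.021700) → end (x,ẋ)=(0.316547, 0.793821)
phase 2: p=0.5206, T=0.678, ωT=2.323913, cosh=5.156729, sinh=5.058839; start (x,ẋ)=(0.316547, 0.793821) → end (x,ẋ)=(0.639967, 0.555315)
phase 3: p=0.7740, T=0.583, ωT=1.998291, cosh=3.756002, sinh=3.620435; start (x,ẋ)=(0.639967, 0.555315) → end (x,ẋ)=(0.857128, 0.422493)
phase 4: p=1.1497, T=0.683, ωT=2.341051, cosh=5.244189, sinh=5.147962; start (x,ẋ)=(0.857128, 0.422493) → end (x,ẋ)=(0.249946, -2.946844)

1 0.6110 0.3165 0.7938
2 1.2890 0.6400 0.5553
3 1.8720 0.8571 0.4225
4 2.5550 0.2499 -2.9468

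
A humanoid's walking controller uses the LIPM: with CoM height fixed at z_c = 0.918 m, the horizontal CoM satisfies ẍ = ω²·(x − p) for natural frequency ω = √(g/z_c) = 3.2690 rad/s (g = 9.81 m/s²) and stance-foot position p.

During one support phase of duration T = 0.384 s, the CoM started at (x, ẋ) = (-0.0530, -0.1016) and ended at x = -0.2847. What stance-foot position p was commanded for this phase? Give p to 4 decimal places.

ωT = 3.2690·0.384 = 1.255296; cosh(ωT) = 1.896934, sinh(ωT) = 1.611943
x(T) = p + (x₀−p)·cosh(ωT) + (ẋ₀/ω)·sinh(ωT) ⇒ p·(1 − cosh) = x(T) − x₀·cosh − (ẋ₀/ω)·sinh
numerator   = -0.2847 − (-0.0530)·1.896934 − (-0.1016/3.2690)·1.611943 = -0.134064
denominator = 1 − 1.896934 = -0.896934
p = -0.134064 / -0.896934 = 0.1495

p = 0.1495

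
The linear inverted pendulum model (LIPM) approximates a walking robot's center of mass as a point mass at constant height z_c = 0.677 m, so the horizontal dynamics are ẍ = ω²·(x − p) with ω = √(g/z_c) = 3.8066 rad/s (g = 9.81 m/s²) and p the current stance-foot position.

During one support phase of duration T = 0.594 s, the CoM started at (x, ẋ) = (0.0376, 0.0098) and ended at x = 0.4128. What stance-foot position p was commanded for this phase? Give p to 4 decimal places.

ωT = 3.8066·0.594 = 2.261120; cosh(ωT) = 4.849033, sinh(ωT) = 4.744799
x(T) = p + (x₀−p)·cosh(ωT) + (ẋ₀/ω)·sinh(ωT) ⇒ p·(1 − cosh) = x(T) − x₀·cosh − (ẋ₀/ω)·sinh
numerator   = 0.4128 − (0.0376)·4.849033 − (0.0098/3.8066)·4.744799 = 0.218261
denominator = 1 − 4.849033 = -3.849033
p = 0.218261 / -3.849033 = -0.0567

p = -0.0567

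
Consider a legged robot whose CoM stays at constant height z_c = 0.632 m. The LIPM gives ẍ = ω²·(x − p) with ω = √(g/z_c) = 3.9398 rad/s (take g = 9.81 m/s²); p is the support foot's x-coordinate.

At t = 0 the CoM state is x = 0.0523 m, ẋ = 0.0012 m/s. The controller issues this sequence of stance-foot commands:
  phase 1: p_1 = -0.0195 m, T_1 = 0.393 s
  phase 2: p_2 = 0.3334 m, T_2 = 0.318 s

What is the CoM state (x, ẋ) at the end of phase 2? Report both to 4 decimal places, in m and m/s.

phase 1: p=-0.0195, T=0.393, ωT=1.548341, cosh=2.458131, sinh=2.245531; start (x,ẋ)=(0.052300, 0.001200) → end (x,ẋ)=(0.157678, 0.638160)
phase 2: p=0.3334, T=0.318, ωT=1.252856, cosh=1.893007, sinh=1.607320; start (x,ẋ)=(0.157678, 0.638160) → end (x,ẋ)=(0.261107, 0.095278)

x = 0.2611, ẋ = 0.0953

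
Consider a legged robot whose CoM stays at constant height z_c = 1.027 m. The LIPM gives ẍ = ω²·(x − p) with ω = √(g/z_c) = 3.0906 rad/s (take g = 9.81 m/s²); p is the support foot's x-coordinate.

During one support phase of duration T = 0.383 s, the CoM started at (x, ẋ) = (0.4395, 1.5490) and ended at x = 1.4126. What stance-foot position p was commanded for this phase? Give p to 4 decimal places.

ωT = 3.0906·0.383 = 1.183700; cosh(ωT) = 1.786291, sinh(ωT) = 1.480147
x(T) = p + (x₀−p)·cosh(ωT) + (ẋ₀/ω)·sinh(ωT) ⇒ p·(1 − cosh) = x(T) − x₀·cosh − (ẋ₀/ω)·sinh
numerator   = 1.4126 − (0.4395)·1.786291 − (1.5490/3.0906)·1.480147 = -0.114320
denominator = 1 − 1.786291 = -0.786291
p = -0.114320 / -0.786291 = 0.1454

p = 0.1454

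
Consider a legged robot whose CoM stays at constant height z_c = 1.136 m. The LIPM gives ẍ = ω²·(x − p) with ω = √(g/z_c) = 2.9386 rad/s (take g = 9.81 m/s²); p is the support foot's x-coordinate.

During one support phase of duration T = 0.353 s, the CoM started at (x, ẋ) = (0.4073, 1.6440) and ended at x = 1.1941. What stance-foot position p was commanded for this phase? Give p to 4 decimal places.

ωT = 2.9386·0.353 = 1.037326; cosh(ωT) = 1.588031, sinh(ωT) = 1.233630
x(T) = p + (x₀−p)·cosh(ωT) + (ẋ₀/ω)·sinh(ωT) ⇒ p·(1 − cosh) = x(T) − x₀·cosh − (ẋ₀/ω)·sinh
numerator   = 1.1941 − (0.4073)·1.588031 − (1.6440/2.9386)·1.233630 = -0.142860
denominator = 1 − 1.588031 = -0.588031
p = -0.142860 / -0.588031 = 0.2429

p = 0.2429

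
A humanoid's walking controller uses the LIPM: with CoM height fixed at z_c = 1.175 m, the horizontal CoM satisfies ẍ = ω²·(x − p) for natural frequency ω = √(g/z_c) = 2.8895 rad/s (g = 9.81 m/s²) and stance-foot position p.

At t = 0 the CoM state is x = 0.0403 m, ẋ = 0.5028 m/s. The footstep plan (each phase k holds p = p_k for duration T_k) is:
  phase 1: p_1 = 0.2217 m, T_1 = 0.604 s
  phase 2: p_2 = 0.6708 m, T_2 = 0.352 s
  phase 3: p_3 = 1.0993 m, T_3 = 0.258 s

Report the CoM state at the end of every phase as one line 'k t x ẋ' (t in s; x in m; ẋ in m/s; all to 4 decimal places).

phase 1: p=0.2217, T=0.604, ωT=1.745258, cosh=2.950989, sinh=2.776390; start (x,ẋ)=(0.040300, 0.502800) → end (x,ẋ)=(0.169508, 0.028498)
phase 2: p=0.6708, T=0.352, ωT=1.017104, cosh=1.563408, sinh=1.201767; start (x,ẋ)=(0.169508, 0.028498) → end (x,ẋ)=(-0.101071, -1.696185)
phase 3: p=1.0993, T=0.258, ωT=0.745491, cosh=1.290989, sinh=0.816487; start (x,ẋ)=(-0.101071, -1.696185) → end (x,ẋ)=(-0.929657, -5.021718)

1 0.6040 0.1695 0.0285
2 0.9560 -0.1011 -1.6962
3 1.2140 -0.9297 -5.0217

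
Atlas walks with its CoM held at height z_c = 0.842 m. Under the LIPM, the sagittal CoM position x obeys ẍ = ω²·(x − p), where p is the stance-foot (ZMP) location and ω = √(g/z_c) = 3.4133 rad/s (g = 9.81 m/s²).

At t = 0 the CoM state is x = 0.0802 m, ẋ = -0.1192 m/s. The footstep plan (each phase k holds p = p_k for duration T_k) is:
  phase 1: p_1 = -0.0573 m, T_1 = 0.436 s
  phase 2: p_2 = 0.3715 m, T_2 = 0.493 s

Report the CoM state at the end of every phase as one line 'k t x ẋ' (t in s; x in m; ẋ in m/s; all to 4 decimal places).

1 0.4360 0.1893 0.7089
2 0.9290 0.4039 0.3581

phase 1: p=-0.0573, T=0.436, ωT=1.488199, cosh=2.327445, sinh=2.101666; start (x,ẋ)=(0.080200, -0.119200) → end (x,ẋ)=(0.189329, 0.708941)
phase 2: p=0.3715, T=0.493, ωT=1.682757, cosh=2.783115, sinh=2.597254; start (x,ẋ)=(0.189329, 0.708941) → end (x,ẋ)=(0.403945, 0.358078)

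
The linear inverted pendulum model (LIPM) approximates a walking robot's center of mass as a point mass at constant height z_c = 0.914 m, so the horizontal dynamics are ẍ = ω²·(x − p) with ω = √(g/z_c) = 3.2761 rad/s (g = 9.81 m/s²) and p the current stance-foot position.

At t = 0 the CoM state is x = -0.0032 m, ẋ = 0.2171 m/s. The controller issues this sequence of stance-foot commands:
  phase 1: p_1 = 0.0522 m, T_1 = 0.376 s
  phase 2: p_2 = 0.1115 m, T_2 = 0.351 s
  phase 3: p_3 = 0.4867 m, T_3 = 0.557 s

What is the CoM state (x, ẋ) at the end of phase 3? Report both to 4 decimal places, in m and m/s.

x = -0.9253, ẋ = -4.4118

phase 1: p=0.0522, T=0.376, ωT=1.231814, cosh=1.859601, sinh=1.567838; start (x,ẋ)=(-0.003200, 0.217100) → end (x,ẋ)=(0.053075, 0.119163)
phase 2: p=0.1115, T=0.351, ωT=1.149911, cosh=1.737289, sinh=1.420624; start (x,ẋ)=(0.053075, 0.119163) → end (x,ẋ)=(0.061672, -0.064894)
phase 3: p=0.4867, T=0.557, ωT=1.824788, cosh=3.181365, sinh=3.020113; start (x,ẋ)=(0.061672, -0.064894) → end (x,ẋ)=(-0.925291, -4.411755)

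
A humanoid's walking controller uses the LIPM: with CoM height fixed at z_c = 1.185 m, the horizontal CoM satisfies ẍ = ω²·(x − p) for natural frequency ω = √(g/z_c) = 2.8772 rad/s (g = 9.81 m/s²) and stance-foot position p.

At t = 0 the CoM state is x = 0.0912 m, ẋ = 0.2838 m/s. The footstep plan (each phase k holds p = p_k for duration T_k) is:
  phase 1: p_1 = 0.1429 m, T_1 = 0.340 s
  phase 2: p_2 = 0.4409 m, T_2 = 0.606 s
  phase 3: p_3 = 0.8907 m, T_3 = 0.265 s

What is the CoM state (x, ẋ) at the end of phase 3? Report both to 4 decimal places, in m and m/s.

x = -0.7719, ẋ = -4.0966

phase 1: p=0.1429, T=0.340, ωT=0.978248, cosh=1.517881, sinh=1.141911; start (x,ẋ)=(0.091200, 0.283800) → end (x,ẋ)=(0.177061, 0.260914)
phase 2: p=0.4409, T=0.606, ωT=1.743583, cosh=2.946344, sinh=2.771451; start (x,ẋ)=(0.177061, 0.260914) → end (x,ẋ)=(-0.085136, -1.335116)
phase 3: p=0.8907, T=0.265, ωT=0.762458, cosh=1.305028, sinh=0.838510; start (x,ẋ)=(-0.085136, -1.335116) → end (x,ẋ)=(-0.771891, -4.096630)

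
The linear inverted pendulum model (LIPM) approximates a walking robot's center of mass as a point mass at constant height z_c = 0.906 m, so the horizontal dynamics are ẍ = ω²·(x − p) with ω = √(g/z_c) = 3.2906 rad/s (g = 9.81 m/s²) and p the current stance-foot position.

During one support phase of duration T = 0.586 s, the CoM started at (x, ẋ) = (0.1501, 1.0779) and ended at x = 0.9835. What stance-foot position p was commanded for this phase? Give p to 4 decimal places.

ωT = 3.2906·0.586 = 1.928292; cosh(ωT) = 3.511573, sinh(ωT) = 3.366177
x(T) = p + (x₀−p)·cosh(ωT) + (ẋ₀/ω)·sinh(ωT) ⇒ p·(1 − cosh) = x(T) − x₀·cosh − (ẋ₀/ω)·sinh
numerator   = 0.9835 − (0.1501)·3.511573 − (1.0779/3.2906)·3.366177 = -0.646244
denominator = 1 − 3.511573 = -2.511573
p = -0.646244 / -2.511573 = 0.2573

p = 0.2573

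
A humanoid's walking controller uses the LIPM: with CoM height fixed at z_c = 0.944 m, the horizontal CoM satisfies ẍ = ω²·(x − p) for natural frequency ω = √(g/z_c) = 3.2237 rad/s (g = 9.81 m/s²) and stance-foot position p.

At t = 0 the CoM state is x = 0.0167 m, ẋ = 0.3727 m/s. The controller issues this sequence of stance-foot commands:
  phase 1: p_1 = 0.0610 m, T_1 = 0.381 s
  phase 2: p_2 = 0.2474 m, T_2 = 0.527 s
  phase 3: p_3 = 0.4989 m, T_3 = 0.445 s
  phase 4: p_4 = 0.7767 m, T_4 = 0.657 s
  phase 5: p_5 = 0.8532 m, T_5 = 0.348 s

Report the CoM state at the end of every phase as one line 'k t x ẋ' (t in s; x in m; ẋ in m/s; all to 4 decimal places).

1 0.3810 0.1594 0.4680
2 0.9080 0.3823 0.5724
3 1.3530 0.5918 0.5254
4 2.0100 0.6647 -0.2261
5 2.3580 0.4369 -1.2177

phase 1: p=0.0610, T=0.381, ωT=1.228230, cosh=1.853994, sinh=1.561184; start (x,ẋ)=(0.016700, 0.372700) → end (x,ẋ)=(0.159360, 0.468031)
phase 2: p=0.2474, T=0.527, ωT=1.698890, cosh=2.825380, sinh=2.642494; start (x,ẋ)=(0.159360, 0.468031) → end (x,ẋ)=(0.382304, 0.572391)
phase 3: p=0.4989, T=0.445, ωT=1.434546, cosh=2.217982, sinh=1.979759; start (x,ẋ)=(0.382304, 0.572391) → end (x,ẋ)=(0.591812, 0.525419)
phase 4: p=0.7767, T=0.657, ωT=2.117971, cosh=4.217263, sinh=4.096987; start (x,ẋ)=(0.591812, 0.525419) → end (x,ẋ)=(0.664733, -0.226066)
phase 5: p=0.8532, T=0.348, ωT=1.121848, cosh=1.698100, sinh=1.372422; start (x,ẋ)=(0.664733, -0.226066) → end (x,ẋ)=(0.436921, -1.217714)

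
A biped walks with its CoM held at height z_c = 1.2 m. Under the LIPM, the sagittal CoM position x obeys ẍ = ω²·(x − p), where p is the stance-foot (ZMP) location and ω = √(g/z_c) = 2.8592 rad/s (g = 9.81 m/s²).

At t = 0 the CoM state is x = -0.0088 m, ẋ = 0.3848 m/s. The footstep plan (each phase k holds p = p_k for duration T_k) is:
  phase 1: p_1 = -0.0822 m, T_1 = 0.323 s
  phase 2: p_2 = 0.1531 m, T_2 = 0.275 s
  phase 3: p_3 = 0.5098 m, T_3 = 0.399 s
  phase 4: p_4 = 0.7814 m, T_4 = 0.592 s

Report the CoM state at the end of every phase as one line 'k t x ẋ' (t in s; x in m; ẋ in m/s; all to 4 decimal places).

phase 1: p=-0.0822, T=0.323, ωT=0.923522, cosh=1.457630, sinh=1.060512; start (x,ẋ)=(-0.008800, 0.384800) → end (x,ẋ)=(0.167517, 0.783461)
phase 2: p=0.1531, T=0.275, ωT=0.786280, cosh=1.325376, sinh=0.869839; start (x,ẋ)=(0.167517, 0.783461) → end (x,ẋ)=(0.410556, 1.074236)
phase 3: p=0.5098, T=0.399, ωT=1.140821, cosh=1.724446, sinh=1.404890; start (x,ẋ)=(0.410556, 1.074236) → end (x,ẋ)=(0.866493, 1.453814)
phase 4: p=0.7814, T=0.592, ωT=1.692646, cosh=2.808937, sinh=2.624905; start (x,ẋ)=(0.866493, 1.453814) → end (x,ẋ)=(2.355104, 4.722309)

1 0.3230 0.1675 0.7835
2 0.5980 0.4106 1.0742
3 0.9970 0.8665 1.4538
4 1.5890 2.3551 4.7223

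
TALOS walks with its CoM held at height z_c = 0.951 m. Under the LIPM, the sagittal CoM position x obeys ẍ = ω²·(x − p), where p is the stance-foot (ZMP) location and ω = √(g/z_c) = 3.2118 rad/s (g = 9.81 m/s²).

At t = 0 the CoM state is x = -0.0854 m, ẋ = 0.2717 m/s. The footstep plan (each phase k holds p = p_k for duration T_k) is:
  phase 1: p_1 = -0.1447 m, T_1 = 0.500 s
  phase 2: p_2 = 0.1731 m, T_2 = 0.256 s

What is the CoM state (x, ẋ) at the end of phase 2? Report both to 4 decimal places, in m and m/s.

x = 0.5563, ẋ = 1.6864

phase 1: p=-0.1447, T=0.500, ωT=1.605900, cosh=2.591525, sinh=2.390816; start (x,ẋ)=(-0.085400, 0.271700) → end (x,ẋ)=(0.211227, 1.159472)
phase 2: p=0.1731, T=0.256, ωT=0.822221, cosh=1.357501, sinh=0.918047; start (x,ẋ)=(0.211227, 1.159472) → end (x,ẋ)=(0.556276, 1.686405)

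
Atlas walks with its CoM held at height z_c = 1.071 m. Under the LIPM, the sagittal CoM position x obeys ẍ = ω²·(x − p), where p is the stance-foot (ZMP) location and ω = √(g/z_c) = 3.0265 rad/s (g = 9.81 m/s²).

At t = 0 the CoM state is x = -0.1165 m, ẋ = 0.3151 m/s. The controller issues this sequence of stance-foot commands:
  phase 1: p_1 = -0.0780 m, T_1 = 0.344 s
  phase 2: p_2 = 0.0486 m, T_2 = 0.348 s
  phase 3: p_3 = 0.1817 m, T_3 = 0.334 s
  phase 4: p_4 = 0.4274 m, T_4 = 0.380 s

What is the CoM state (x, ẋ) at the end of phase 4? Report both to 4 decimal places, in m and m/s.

phase 1: p=-0.0780, T=0.344, ωT=1.041116, cosh=1.592718, sinh=1.239658; start (x,ẋ)=(-0.116500, 0.315100) → end (x,ẋ)=(-0.010254, 0.357420)
phase 2: p=0.0486, T=0.348, ωT=1.053222, cosh=1.607843, sinh=1.259031; start (x,ẋ)=(-0.010254, 0.357420) → end (x,ẋ)=(0.102659, 0.350414)
phase 3: p=0.1817, T=0.334, ωT=1.010851, cosh=1.555924, sinh=1.192015; start (x,ẋ)=(0.102659, 0.350414) → end (x,ẋ)=(0.196732, 0.260067)
phase 4: p=0.4274, T=0.380, ωT=1.150070, cosh=1.737514, sinh=1.420900; start (x,ẋ)=(0.196732, 0.260067) → end (x,ẋ)=(0.148709, -0.540084)

x = 0.1487, ẋ = -0.5401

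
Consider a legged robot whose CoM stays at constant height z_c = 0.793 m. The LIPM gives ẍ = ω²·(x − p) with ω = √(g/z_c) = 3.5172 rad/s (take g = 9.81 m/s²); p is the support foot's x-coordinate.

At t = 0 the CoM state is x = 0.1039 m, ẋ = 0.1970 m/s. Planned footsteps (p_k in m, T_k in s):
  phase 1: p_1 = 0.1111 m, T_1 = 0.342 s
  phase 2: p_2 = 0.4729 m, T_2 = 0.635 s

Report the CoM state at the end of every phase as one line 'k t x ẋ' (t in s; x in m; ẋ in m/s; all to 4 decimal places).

phase 1: p=0.1111, T=0.342, ωT=1.202882, cosh=1.815014, sinh=1.514687; start (x,ẋ)=(0.103900, 0.197000) → end (x,ẋ)=(0.182870, 0.319200)
phase 2: p=0.4729, T=0.635, ωT=2.233422, cosh=4.719453, sinh=4.612292; start (x,ẋ)=(0.182870, 0.319200) → end (x,ẋ)=(-0.477298, -3.198516)

1 0.3420 0.1829 0.3192
2 0.9770 -0.4773 -3.1985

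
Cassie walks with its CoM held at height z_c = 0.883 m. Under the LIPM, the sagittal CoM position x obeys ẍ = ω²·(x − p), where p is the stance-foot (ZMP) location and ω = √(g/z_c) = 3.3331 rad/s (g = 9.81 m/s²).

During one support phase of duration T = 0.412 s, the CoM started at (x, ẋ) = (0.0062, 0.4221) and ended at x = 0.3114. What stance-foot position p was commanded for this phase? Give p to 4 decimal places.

ωT = 3.3331·0.412 = 1.373237; cosh(ωT) = 2.100698, sinh(ωT) = 1.847413
x(T) = p + (x₀−p)·cosh(ωT) + (ẋ₀/ω)·sinh(ωT) ⇒ p·(1 − cosh) = x(T) − x₀·cosh − (ẋ₀/ω)·sinh
numerator   = 0.3114 − (0.0062)·2.100698 − (0.4221/3.3331)·1.847413 = 0.064421
denominator = 1 − 2.100698 = -1.100698
p = 0.064421 / -1.100698 = -0.0585

p = -0.0585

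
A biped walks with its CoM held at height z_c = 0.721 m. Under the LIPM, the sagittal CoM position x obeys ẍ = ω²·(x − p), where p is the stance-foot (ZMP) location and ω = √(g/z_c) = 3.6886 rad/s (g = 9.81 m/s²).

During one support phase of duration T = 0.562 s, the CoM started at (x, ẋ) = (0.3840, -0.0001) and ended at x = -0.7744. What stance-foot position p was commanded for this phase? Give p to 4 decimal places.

ωT = 3.6886·0.562 = 2.072993; cosh(ωT) = 4.037194, sinh(ωT) = 3.911385
x(T) = p + (x₀−p)·cosh(ωT) + (ẋ₀/ω)·sinh(ωT) ⇒ p·(1 − cosh) = x(T) − x₀·cosh − (ẋ₀/ω)·sinh
numerator   = -0.7744 − (0.3840)·4.037194 − (-0.0001/3.6886)·3.911385 = -2.324576
denominator = 1 − 4.037194 = -3.037194
p = -2.324576 / -3.037194 = 0.7654

p = 0.7654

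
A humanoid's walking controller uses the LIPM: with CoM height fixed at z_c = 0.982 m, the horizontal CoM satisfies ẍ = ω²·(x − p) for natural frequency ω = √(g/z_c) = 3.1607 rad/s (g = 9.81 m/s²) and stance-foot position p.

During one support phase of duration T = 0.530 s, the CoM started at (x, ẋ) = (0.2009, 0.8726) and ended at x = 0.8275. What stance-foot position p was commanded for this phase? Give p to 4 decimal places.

p = 0.2489

ωT = 3.1607·0.530 = 1.675171; cosh(ωT) = 2.763492, sinh(ωT) = 2.576216
x(T) = p + (x₀−p)·cosh(ωT) + (ẋ₀/ω)·sinh(ωT) ⇒ p·(1 − cosh) = x(T) − x₀·cosh − (ẋ₀/ω)·sinh
numerator   = 0.8275 − (0.2009)·2.763492 − (0.8726/3.1607)·2.576216 = -0.438922
denominator = 1 − 2.763492 = -1.763492
p = -0.438922 / -1.763492 = 0.2489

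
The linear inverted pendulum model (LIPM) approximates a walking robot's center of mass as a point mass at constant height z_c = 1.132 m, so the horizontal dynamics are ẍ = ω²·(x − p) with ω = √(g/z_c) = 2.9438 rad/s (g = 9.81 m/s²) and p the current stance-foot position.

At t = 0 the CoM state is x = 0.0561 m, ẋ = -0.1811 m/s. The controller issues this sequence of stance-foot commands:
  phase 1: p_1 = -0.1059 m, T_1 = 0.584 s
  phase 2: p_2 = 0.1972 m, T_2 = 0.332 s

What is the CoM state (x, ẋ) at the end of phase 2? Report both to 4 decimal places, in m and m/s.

x = 0.4899, ẋ = 1.1532

phase 1: p=-0.1059, T=0.584, ωT=1.719179, cosh=2.879580, sinh=2.700367; start (x,ẋ)=(0.056100, -0.181100) → end (x,ẋ)=(0.194468, 0.766301)
phase 2: p=0.1972, T=0.332, ωT=0.977342, cosh=1.516846, sinh=1.140536; start (x,ẋ)=(0.194468, 0.766301) → end (x,ẋ)=(0.489949, 1.153187)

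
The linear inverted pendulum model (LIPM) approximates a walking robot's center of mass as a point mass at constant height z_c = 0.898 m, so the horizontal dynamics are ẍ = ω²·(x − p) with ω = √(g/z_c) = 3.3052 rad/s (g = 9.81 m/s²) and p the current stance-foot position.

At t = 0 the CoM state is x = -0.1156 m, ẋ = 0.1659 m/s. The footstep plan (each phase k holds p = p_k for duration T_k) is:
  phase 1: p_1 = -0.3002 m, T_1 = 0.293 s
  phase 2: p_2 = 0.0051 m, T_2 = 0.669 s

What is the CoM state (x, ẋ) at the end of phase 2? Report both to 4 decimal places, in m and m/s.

phase 1: p=-0.3002, T=0.293, ωT=0.968424, cosh=1.506735, sinh=1.127054; start (x,ẋ)=(-0.115600, 0.165900) → end (x,ẋ)=(0.034514, 0.937628)
phase 2: p=0.0051, T=0.669, ωT=2.211179, cosh=4.618020, sinh=4.508448; start (x,ẋ)=(0.034514, 0.937628) → end (x,ẋ)=(1.419904, 4.768296)

x = 1.4199, ẋ = 4.7683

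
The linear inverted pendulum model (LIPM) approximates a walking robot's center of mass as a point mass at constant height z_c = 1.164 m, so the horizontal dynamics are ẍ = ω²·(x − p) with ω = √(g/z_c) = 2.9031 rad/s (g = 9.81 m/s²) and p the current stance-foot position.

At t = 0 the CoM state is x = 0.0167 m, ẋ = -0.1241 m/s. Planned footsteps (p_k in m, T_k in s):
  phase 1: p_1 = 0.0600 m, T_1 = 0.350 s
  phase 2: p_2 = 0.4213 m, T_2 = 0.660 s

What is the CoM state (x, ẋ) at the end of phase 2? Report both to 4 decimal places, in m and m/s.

phase 1: p=0.0600, T=0.350, ωT=1.016085, cosh=1.562184, sinh=1.200175; start (x,ẋ)=(0.016700, -0.124100) → end (x,ẋ)=(-0.058947, -0.344734)
phase 2: p=0.4213, T=0.660, ωT=1.916046, cosh=3.470615, sinh=3.323427; start (x,ẋ)=(-0.058947, -0.344734) → end (x,ẋ)=(-1.640099, -5.829977)

x = -1.6401, ẋ = -5.8300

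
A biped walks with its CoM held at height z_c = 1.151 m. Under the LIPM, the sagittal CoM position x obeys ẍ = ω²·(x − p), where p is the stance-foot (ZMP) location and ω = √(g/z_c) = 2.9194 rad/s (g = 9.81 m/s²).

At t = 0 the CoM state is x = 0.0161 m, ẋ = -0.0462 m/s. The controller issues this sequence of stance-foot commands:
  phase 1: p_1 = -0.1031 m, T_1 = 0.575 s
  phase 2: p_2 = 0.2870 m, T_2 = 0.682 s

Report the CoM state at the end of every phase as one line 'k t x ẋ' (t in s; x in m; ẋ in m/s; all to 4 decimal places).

phase 1: p=-0.1031, T=0.575, ωT=1.678655, cosh=2.772484, sinh=2.585860; start (x,ẋ)=(0.016100, -0.046200) → end (x,ẋ)=(0.186458, 0.771771)
phase 2: p=0.2870, T=0.682, ωT=1.991031, cosh=3.729817, sinh=3.593262; start (x,ẋ)=(0.186458, 0.771771) → end (x,ẋ)=(0.861911, 1.823867)

1 0.5750 0.1865 0.7718
2 1.2570 0.8619 1.8239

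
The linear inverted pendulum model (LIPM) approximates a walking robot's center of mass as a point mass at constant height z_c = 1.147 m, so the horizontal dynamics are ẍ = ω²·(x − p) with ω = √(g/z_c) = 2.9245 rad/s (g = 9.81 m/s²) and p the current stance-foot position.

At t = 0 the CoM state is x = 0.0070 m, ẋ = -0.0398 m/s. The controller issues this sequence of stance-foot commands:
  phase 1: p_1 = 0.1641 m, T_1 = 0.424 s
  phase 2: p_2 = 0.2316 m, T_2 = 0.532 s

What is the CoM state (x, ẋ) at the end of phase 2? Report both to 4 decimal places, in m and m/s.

phase 1: p=0.1641, T=0.424, ωT=1.239988, cosh=1.872480, sinh=1.583092; start (x,ẋ)=(0.007000, -0.039800) → end (x,ẋ)=(-0.151611, -0.801859)
phase 2: p=0.2316, T=0.532, ωT=1.555834, cosh=2.475025, sinh=2.264012; start (x,ẋ)=(-0.151611, -0.801859) → end (x,ẋ)=(-1.337619, -4.521901)

x = -1.3376, ẋ = -4.5219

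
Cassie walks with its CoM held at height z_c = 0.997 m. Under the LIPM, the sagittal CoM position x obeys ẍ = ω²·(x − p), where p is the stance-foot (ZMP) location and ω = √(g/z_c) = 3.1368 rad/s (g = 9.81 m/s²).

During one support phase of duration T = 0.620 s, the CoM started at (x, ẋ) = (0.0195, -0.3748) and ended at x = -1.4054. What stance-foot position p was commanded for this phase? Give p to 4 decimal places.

ωT = 3.1368·0.620 = 1.944816; cosh(ωT) = 3.567679, sinh(ωT) = 3.424666
x(T) = p + (x₀−p)·cosh(ωT) + (ẋ₀/ω)·sinh(ωT) ⇒ p·(1 − cosh) = x(T) − x₀·cosh − (ẋ₀/ω)·sinh
numerator   = -1.4054 − (0.0195)·3.567679 − (-0.3748/3.1368)·3.424666 = -1.065774
denominator = 1 − 3.567679 = -2.567679
p = -1.065774 / -2.567679 = 0.4151

p = 0.4151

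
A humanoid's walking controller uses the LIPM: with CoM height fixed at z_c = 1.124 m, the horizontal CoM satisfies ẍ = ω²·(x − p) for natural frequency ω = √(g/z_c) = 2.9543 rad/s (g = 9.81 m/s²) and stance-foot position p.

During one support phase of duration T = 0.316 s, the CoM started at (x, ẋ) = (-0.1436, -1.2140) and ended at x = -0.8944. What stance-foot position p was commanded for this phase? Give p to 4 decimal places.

ωT = 2.9543·0.316 = 0.933559; cosh(ωT) = 1.468349, sinh(ωT) = 1.075196
x(T) = p + (x₀−p)·cosh(ωT) + (ẋ₀/ω)·sinh(ωT) ⇒ p·(1 − cosh) = x(T) − x₀·cosh − (ẋ₀/ω)·sinh
numerator   = -0.8944 − (-0.1436)·1.468349 − (-1.2140/2.9543)·1.075196 = -0.241718
denominator = 1 − 1.468349 = -0.468349
p = -0.241718 / -0.468349 = 0.5161

p = 0.5161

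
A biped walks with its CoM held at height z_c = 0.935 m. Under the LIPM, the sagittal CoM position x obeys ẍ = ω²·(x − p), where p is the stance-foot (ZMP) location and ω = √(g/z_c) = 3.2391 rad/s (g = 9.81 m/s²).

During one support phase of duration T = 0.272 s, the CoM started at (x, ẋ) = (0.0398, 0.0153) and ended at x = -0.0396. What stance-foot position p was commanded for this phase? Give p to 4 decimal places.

p = 0.2431

ωT = 3.2391·0.272 = 0.881035; cosh(ωT) = 1.413875, sinh(ωT) = 0.999522
x(T) = p + (x₀−p)·cosh(ωT) + (ẋ₀/ω)·sinh(ωT) ⇒ p·(1 − cosh) = x(T) − x₀·cosh − (ẋ₀/ω)·sinh
numerator   = -0.0396 − (0.0398)·1.413875 − (0.0153/3.2391)·0.999522 = -0.100594
denominator = 1 − 1.413875 = -0.413875
p = -0.100594 / -0.413875 = 0.2431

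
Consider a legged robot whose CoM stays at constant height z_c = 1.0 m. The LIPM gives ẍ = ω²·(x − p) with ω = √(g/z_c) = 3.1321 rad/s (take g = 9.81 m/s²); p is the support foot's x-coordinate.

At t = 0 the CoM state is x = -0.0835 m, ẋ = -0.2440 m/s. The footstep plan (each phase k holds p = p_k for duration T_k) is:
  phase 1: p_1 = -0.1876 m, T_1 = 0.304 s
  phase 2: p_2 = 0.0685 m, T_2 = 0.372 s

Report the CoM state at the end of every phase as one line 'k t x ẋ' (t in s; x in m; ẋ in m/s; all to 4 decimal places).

phase 1: p=-0.1876, T=0.304, ωT=0.952158, cosh=1.488602, sinh=1.102695; start (x,ẋ)=(-0.083500, -0.244000) → end (x,ẋ)=(-0.118540, -0.003683)
phase 2: p=0.0685, T=0.372, ωT=1.165141, cosh=1.759127, sinh=1.447248; start (x,ẋ)=(-0.118540, -0.003683) → end (x,ẋ)=(-0.262229, -0.854317)

1 0.3040 -0.1185 -0.0037
2 0.6760 -0.2622 -0.8543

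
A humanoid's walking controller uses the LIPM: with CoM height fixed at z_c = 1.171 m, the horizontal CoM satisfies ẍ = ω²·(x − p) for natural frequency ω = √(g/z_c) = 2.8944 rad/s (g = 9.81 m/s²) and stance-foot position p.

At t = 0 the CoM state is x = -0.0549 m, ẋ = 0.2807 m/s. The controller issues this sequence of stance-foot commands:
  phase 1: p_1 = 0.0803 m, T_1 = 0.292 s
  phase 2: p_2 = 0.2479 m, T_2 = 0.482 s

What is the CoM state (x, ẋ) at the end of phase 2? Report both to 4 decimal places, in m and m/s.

phase 1: p=0.0803, T=0.292, ωT=0.845165, cosh=1.378924, sinh=0.949437; start (x,ẋ)=(-0.054900, 0.280700) → end (x,ẋ)=(-0.014054, 0.015527)
phase 2: p=0.2479, T=0.482, ωT=1.395101, cosh=2.141595, sinh=1.893787; start (x,ẋ)=(-0.014054, 0.015527) → end (x,ẋ)=(-0.302939, -1.402614)

x = -0.3029, ẋ = -1.4026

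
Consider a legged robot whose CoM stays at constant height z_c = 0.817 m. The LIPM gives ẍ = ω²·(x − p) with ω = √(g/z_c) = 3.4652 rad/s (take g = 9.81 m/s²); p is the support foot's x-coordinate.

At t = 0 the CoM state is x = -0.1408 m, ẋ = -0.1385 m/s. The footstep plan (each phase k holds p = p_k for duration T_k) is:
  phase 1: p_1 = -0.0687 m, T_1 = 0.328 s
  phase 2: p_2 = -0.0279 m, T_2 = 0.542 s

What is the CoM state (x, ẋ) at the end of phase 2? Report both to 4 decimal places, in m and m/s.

phase 1: p=-0.0687, T=0.328, ωT=1.136586, cosh=1.718512, sinh=1.397599; start (x,ẋ)=(-0.140800, -0.138500) → end (x,ẋ)=(-0.248465, -0.587191)
phase 2: p=-0.0279, T=0.542, ωT=1.878138, cosh=3.347095, sinh=3.194221; start (x,ẋ)=(-0.248465, -0.587191) → end (x,ẋ)=(-1.307425, -4.406735)

x = -1.3074, ẋ = -4.4067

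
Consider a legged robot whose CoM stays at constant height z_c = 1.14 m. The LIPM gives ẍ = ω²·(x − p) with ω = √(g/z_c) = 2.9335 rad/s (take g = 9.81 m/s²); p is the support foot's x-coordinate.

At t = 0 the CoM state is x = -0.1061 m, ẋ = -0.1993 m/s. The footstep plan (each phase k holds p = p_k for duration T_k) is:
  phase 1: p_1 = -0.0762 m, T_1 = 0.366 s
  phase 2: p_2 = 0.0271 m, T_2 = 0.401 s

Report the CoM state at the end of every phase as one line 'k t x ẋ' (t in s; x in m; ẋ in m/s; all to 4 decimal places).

phase 1: p=-0.0762, T=0.366, ωT=1.073661, cosh=1.633914, sinh=1.292159; start (x,ẋ)=(-0.106100, -0.199300) → end (x,ẋ)=(-0.212842, -0.438976)
phase 2: p=0.0271, T=0.401, ωT=1.176334, cosh=1.775436, sinh=1.467028; start (x,ẋ)=(-0.212842, -0.438976) → end (x,ẋ)=(-0.618432, -1.811973)

1 0.3660 -0.2128 -0.4390
2 0.7670 -0.6184 -1.8120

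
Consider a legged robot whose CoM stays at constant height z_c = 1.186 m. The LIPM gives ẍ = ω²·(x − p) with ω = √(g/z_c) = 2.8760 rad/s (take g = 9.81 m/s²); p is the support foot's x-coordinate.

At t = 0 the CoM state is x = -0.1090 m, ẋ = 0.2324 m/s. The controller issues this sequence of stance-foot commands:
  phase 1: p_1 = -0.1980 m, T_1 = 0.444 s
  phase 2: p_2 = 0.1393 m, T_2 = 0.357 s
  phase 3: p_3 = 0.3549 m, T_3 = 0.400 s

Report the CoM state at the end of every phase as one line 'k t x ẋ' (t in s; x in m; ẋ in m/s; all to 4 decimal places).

1 0.4440 0.1076 0.8723
2 0.8010 0.4584 1.2628
3 1.2010 1.1590 2.6180

phase 1: p=-0.1980, T=0.444, ωT=1.276944, cosh=1.932277, sinh=1.653388; start (x,ẋ)=(-0.109000, 0.232400) → end (x,ẋ)=(0.107577, 0.872269)
phase 2: p=0.1393, T=0.357, ωT=1.026732, cosh=1.575051, sinh=1.216876; start (x,ẋ)=(0.107577, 0.872269) → end (x,ẋ)=(0.458405, 1.262848)
phase 3: p=0.3549, T=0.400, ωT=1.150400, cosh=1.737983, sinh=1.421473; start (x,ẋ)=(0.458405, 1.262848) → end (x,ẋ)=(1.158956, 2.617951)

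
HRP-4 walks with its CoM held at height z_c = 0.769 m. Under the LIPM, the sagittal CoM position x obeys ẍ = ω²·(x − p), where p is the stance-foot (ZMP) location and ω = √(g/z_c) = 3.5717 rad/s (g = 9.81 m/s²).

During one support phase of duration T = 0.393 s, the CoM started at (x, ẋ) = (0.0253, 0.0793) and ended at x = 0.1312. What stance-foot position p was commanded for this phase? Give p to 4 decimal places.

ωT = 3.5717·0.393 = 1.403678; cosh(ωT) = 2.157917, sinh(ωT) = 1.912226
x(T) = p + (x₀−p)·cosh(ωT) + (ẋ₀/ω)·sinh(ωT) ⇒ p·(1 − cosh) = x(T) − x₀·cosh − (ẋ₀/ω)·sinh
numerator   = 0.1312 − (0.0253)·2.157917 − (0.0793/3.5717)·1.912226 = 0.034149
denominator = 1 − 2.157917 = -1.157917
p = 0.034149 / -1.157917 = -0.0295

p = -0.0295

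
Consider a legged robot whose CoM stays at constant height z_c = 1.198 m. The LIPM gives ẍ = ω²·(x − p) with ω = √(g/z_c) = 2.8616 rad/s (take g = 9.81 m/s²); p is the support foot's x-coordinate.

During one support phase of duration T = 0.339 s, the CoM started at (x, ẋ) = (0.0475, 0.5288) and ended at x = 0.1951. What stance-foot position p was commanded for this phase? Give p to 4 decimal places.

p = 0.1677

ωT = 2.8616·0.339 = 0.970082; cosh(ωT) = 1.508607, sinh(ωT) = 1.129555
x(T) = p + (x₀−p)·cosh(ωT) + (ẋ₀/ω)·sinh(ωT) ⇒ p·(1 − cosh) = x(T) − x₀·cosh − (ẋ₀/ω)·sinh
numerator   = 0.1951 − (0.0475)·1.508607 − (0.5288/2.8616)·1.129555 = -0.085291
denominator = 1 − 1.508607 = -0.508607
p = -0.085291 / -0.508607 = 0.1677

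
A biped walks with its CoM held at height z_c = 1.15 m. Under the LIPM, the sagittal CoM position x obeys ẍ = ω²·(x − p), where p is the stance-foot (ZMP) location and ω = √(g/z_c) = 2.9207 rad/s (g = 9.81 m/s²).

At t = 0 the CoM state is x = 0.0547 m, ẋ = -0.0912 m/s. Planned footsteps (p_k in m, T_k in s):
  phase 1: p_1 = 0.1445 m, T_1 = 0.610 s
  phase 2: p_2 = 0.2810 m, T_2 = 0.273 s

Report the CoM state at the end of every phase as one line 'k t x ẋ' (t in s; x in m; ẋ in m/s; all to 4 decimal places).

phase 1: p=0.1445, T=0.610, ωT=1.781627, cosh=3.053938, sinh=2.885574; start (x,ẋ)=(0.054700, -0.091200) → end (x,ẋ)=(-0.219847, -1.035344)
phase 2: p=0.2810, T=0.273, ωT=0.797351, cosh=1.335087, sinh=0.884566; start (x,ẋ)=(-0.219847, -1.035344) → end (x,ẋ)=(-0.701240, -2.676239)

1 0.6100 -0.2198 -1.0353
2 0.8830 -0.7012 -2.6762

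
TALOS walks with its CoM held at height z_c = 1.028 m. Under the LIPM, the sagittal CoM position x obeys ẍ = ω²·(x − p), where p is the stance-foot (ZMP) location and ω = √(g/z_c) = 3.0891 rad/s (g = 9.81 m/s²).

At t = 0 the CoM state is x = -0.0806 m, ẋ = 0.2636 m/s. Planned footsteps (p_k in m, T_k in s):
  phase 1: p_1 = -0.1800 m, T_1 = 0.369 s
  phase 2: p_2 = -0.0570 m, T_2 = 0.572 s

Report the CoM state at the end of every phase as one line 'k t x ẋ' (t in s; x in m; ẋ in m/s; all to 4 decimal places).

1 0.3690 0.1110 0.8851
2 0.9410 1.2631 4.1405

phase 1: p=-0.1800, T=0.369, ωT=1.139878, cosh=1.723122, sinh=1.403264; start (x,ẋ)=(-0.080600, 0.263600) → end (x,ẋ)=(0.111022, 0.885097)
phase 2: p=-0.0570, T=0.572, ωT=1.766965, cosh=3.011957, sinh=2.841106; start (x,ẋ)=(0.111022, 0.885097) → end (x,ẋ)=(1.263116, 4.140513)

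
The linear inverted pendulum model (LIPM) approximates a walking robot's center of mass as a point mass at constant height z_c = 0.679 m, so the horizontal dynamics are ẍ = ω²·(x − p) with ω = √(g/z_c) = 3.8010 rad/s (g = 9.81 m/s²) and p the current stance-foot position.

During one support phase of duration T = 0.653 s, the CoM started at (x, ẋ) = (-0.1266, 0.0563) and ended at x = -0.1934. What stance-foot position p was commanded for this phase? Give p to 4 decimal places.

p = -0.0958

ωT = 3.8010·0.653 = 2.482053; cosh(ωT) = 6.024688, sinh(ωT) = 5.941117
x(T) = p + (x₀−p)·cosh(ωT) + (ẋ₀/ω)·sinh(ωT) ⇒ p·(1 − cosh) = x(T) − x₀·cosh − (ẋ₀/ω)·sinh
numerator   = -0.1934 − (-0.1266)·6.024688 − (0.0563/3.8010)·5.941117 = 0.481326
denominator = 1 − 6.024688 = -5.024688
p = 0.481326 / -5.024688 = -0.0958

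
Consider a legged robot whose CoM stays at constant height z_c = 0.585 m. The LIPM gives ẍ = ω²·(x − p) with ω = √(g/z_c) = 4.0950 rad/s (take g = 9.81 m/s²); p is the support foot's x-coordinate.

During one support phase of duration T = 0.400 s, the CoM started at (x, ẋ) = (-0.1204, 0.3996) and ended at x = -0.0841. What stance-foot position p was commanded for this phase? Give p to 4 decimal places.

p = 0.0025

ωT = 4.0950·0.400 = 1.638000; cosh(ωT) = 2.669619, sinh(ωT) = 2.475251
x(T) = p + (x₀−p)·cosh(ωT) + (ẋ₀/ω)·sinh(ωT) ⇒ p·(1 − cosh) = x(T) − x₀·cosh − (ẋ₀/ω)·sinh
numerator   = -0.0841 − (-0.1204)·2.669619 − (0.3996/4.0950)·2.475251 = -0.004219
denominator = 1 − 2.669619 = -1.669619
p = -0.004219 / -1.669619 = 0.0025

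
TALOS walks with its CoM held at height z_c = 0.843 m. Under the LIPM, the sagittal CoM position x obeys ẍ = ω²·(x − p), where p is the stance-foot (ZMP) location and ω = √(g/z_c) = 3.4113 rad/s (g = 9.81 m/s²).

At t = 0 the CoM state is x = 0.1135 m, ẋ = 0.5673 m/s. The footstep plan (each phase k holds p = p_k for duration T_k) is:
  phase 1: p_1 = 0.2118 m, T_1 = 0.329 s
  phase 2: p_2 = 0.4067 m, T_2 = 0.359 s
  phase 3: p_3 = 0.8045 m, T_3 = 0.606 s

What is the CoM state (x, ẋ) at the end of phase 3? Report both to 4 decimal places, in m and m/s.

x = -0.6096, ẋ = -4.6166

phase 1: p=0.2118, T=0.329, ωT=1.122318, cosh=1.698745, sinh=1.373221; start (x,ẋ)=(0.113500, 0.567300) → end (x,ẋ)=(0.273180, 0.503215)
phase 2: p=0.4067, T=0.359, ωT=1.224657, cosh=1.848428, sinh=1.554570; start (x,ẋ)=(0.273180, 0.503215) → end (x,ẋ)=(0.389219, 0.222088)
phase 3: p=0.8045, T=0.606, ωT=2.067248, cosh=4.014788, sinh=3.888254; start (x,ẋ)=(0.389219, 0.222088) → end (x,ẋ)=(-0.609624, -4.616648)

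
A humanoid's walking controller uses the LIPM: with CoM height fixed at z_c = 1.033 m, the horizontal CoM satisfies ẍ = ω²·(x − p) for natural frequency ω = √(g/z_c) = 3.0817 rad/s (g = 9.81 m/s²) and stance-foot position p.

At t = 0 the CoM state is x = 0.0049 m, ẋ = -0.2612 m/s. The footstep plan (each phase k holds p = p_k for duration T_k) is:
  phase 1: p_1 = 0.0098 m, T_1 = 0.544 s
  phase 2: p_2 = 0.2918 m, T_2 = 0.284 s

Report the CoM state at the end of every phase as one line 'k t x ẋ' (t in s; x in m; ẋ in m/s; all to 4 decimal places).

1 0.5440 -0.2224 -0.7616
2 0.8280 -0.6772 -2.6433

phase 1: p=0.0098, T=0.544, ωT=1.676445, cosh=2.766776, sinh=2.579738; start (x,ẋ)=(0.004900, -0.261200) → end (x,ẋ)=(-0.222412, -0.761637)
phase 2: p=0.2918, T=0.284, ωT=0.875203, cosh=1.408070, sinh=0.991292; start (x,ẋ)=(-0.222412, -0.761637) → end (x,ẋ)=(-0.677242, -2.643285)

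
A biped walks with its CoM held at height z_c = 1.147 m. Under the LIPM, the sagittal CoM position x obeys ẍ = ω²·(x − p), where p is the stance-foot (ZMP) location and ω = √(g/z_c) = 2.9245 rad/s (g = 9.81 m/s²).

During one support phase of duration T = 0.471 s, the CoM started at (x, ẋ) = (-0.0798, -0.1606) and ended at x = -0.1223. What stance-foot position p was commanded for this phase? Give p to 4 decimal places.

ωT = 2.9245·0.471 = 1.377439; cosh(ωT) = 2.108480, sinh(ωT) = 1.856257
x(T) = p + (x₀−p)·cosh(ωT) + (ẋ₀/ω)·sinh(ωT) ⇒ p·(1 − cosh) = x(T) − x₀·cosh − (ẋ₀/ω)·sinh
numerator   = -0.1223 − (-0.0798)·2.108480 − (-0.1606/2.9245)·1.856257 = 0.147894
denominator = 1 − 2.108480 = -1.108480
p = 0.147894 / -1.108480 = -0.1334

p = -0.1334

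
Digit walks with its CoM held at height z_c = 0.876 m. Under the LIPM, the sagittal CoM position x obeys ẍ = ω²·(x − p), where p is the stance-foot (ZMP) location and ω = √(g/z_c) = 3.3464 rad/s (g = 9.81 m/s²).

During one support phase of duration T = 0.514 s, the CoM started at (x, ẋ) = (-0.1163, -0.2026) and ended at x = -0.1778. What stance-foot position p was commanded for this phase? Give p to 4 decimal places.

ωT = 3.3464·0.514 = 1.720050; cosh(ωT) = 2.881931, sinh(ωT) = 2.702874
x(T) = p + (x₀−p)·cosh(ωT) + (ẋ₀/ω)·sinh(ωT) ⇒ p·(1 − cosh) = x(T) − x₀·cosh − (ẋ₀/ω)·sinh
numerator   = -0.1778 − (-0.1163)·2.881931 − (-0.2026/3.3464)·2.702874 = 0.321008
denominator = 1 − 2.881931 = -1.881931
p = 0.321008 / -1.881931 = -0.1706

p = -0.1706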